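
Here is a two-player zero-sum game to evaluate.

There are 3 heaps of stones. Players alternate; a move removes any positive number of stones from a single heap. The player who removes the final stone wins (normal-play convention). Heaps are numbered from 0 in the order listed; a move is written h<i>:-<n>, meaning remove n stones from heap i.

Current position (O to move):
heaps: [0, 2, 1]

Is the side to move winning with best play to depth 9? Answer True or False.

[(0,2,1)] O move#1: h1:-1:+1/(0,1,1)*, h1:-2:-1/(0,0,1), h2:-1:-1/(0,2,0)
[(0,1,1)] X move#2: h1:-1:-1/(0,0,1)*, h2:-1:-1/(0,1,0)
[(0,0,1)] O move#3: h2:-1:+1/(0,0,0)*
[(0,0,0)] end (terminal -1, X#4); searched (0,2,1) to 9

O winning at [(0,2,1)]: True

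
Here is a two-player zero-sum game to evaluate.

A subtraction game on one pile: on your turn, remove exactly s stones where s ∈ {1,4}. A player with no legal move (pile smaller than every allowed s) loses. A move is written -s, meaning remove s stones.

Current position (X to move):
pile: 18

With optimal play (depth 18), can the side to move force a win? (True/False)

p1 X@[18]: -1[17]+1* -4[14]-1
p2 O@[17]: -1[16]-1* -4[13]-1
p3 X@[16]: -1[15]+1* -4[12]+1
p4 O@[15]: -1[14]-1* -4[11]-1
p5 X@[14]: -1[13]-1 -4[10]+1*
p6 O@[10]: -1[9]-1* -4[6]-1
p7 X@[9]: -1[8]-1 -4[5]+1*
p8 O@[5]: -1[4]-1* -4[1]-1
p9 X@[4]: -1[3]-1 -4[0]+1*
p10 O@[0] terminal -1; root [18] d18

X winning at [18]: True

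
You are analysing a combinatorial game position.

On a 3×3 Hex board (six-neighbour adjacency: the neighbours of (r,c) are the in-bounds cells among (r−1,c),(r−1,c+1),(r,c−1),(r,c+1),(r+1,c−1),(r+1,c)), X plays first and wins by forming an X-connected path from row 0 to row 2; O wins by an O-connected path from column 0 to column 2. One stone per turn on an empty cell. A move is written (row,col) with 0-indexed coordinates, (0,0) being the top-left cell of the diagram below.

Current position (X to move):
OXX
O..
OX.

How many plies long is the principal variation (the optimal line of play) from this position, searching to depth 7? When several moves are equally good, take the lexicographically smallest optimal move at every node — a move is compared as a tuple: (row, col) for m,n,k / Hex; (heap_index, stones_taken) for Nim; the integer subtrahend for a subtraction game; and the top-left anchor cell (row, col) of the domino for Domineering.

PV length from [OXX/O../OX.]: 1 ply

p1 X@[OXX/O../OX.]: (1,1)[OXX/OX./OX.]+1* (1,2)[OXX/O.X/OX.]+1 (2,2)[OXX/O../OXX]+1
p2 O@[OXX/OX./OX.] terminal -1; root [OXX/O../OX.] d7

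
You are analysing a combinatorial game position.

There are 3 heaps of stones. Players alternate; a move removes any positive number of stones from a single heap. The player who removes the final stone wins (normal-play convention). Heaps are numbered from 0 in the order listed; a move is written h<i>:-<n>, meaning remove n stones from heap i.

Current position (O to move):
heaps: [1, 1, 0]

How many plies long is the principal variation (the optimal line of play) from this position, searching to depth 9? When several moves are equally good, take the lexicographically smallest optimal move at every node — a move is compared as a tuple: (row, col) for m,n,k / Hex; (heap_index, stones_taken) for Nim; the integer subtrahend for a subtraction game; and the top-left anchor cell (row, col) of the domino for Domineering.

[(1,1,0)] O move#1: h0:-1:-1/(0,1,0)*, h1:-1:-1/(1,0,0)
[(0,1,0)] X move#2: h1:-1:+1/(0,0,0)*
[(0,0,0)] end (terminal -1, O#3); searched (1,1,0) to 9

PV length from [(1,1,0)]: 2 plies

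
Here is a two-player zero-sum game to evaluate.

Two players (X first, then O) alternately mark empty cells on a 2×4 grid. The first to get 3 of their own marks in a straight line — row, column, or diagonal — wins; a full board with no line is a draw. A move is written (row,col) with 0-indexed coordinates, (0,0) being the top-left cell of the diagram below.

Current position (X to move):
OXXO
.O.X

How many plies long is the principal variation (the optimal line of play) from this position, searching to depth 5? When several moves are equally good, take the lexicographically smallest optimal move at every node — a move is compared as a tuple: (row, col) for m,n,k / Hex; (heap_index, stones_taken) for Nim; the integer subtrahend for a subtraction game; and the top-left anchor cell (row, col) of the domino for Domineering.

[OXXO/.O.X] X move#1: (1,0):+0/OXXO/XO.X*, (1,2):+0/OXXO/.OXX
[OXXO/XO.X] O move#2: (1,2):+0/OXXO/XOOX*
[OXXO/XOOX] end (terminal +0, X#3); searched OXXO/.O.X to 5

PV length from [OXXO/.O.X]: 2 plies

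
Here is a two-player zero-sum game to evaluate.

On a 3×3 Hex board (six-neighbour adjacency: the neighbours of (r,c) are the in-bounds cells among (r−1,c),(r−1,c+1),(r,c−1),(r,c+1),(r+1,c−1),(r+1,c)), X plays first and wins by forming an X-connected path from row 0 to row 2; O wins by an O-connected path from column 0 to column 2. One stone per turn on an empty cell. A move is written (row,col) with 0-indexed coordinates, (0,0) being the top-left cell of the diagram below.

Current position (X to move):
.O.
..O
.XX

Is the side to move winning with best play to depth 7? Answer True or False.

X winning at [.O./..O/.XX]: False

[.O./..O/.XX] X move#1: (0,0):-1/XO./..O/.XX*, (0,2):-1/.OX/..O/.XX, (1,0):-1/.O./X.O/.XX, (1,1):-1/.O./.XO/.XX, (2,0):-1/.O./..O/XXX
[XO./..O/.XX] O move#2: (0,2):-1/XOO/..O/.XX, (1,0):+1/XO./O.O/.XX*, (1,1):+1/XO./.OO/.XX, (2,0):-1/XO./..O/OXX
[XO./O.O/.XX] X move#3: (0,2):-1/XOX/O.O/.XX*, (1,1):-1/XO./OXO/.XX, (2,0):-1/XO./O.O/XXX
[XOX/O.O/.XX] O move#4: (1,1):+1/XOX/OOO/.XX*, (2,0):-1/XOX/O.O/OXX
[XOX/OOO/.XX] end (terminal -1, X#5); searched .O./..O/.XX to 7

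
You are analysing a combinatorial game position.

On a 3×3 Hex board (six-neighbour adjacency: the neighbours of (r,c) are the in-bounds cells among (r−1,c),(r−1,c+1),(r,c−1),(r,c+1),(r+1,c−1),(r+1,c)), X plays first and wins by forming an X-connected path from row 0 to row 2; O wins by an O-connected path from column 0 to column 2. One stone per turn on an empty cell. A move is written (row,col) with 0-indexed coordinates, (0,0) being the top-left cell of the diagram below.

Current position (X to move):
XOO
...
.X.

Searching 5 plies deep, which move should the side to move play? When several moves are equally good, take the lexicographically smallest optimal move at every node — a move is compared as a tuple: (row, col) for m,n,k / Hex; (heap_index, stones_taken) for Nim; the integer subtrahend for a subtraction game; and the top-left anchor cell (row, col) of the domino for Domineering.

p1 X@[XOO/.../.X.]: (1,0)[XOO/X../.X.]+1* (1,1)[XOO/.X./.X.]-1 (1,2)[XOO/..X/.X.]-1 (2,0)[XOO/.../XX.]-1 (2,2)[XOO/.../.XX]-1
p2 O@[XOO/X../.X.]: (1,1)[XOO/XO./.X.]-1* (1,2)[XOO/X.O/.X.]-1 (2,0)[XOO/X../OX.]-1 (2,2)[XOO/X../.XO]-1
p3 X@[XOO/XO./.X.]: (1,2)[XOO/XOX/.X.]-1 (2,0)[XOO/XO./XX.]+1* (2,2)[XOO/XO./.XX]-1
p4 O@[XOO/XO./XX.] terminal -1; root [XOO/.../.X.] d5

X's best at [XOO/.../.X.]: (1,0)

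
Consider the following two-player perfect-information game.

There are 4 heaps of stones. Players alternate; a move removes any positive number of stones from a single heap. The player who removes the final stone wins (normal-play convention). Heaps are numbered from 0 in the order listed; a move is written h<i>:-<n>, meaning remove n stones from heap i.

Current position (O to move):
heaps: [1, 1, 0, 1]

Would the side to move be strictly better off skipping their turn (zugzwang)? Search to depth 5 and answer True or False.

zugzwang((1,1,0,1), O) = False

p1 O@[(1,1,0,1)]: h0:-1[(0,1,0,1)]+1* h1:-1[(1,0,0,1)]+1 h3:-1[(1,1,0,0)]+1
p2 X@[(0,1,0,1)]: h1:-1[(0,0,0,1)]-1* h3:-1[(0,1,0,0)]-1
p3 O@[(0,0,0,1)]: h3:-1[(0,0,0,0)]+1*
p4 X@[(0,0,0,0)] terminal -1; root [(1,1,0,1)] d5
suppose O passes — search the same position with X to move:
pass> p1 X@[(1,1,0,1)]: h0:-1[(0,1,0,1)]+1* h1:-1[(1,0,0,1)]+1 h3:-1[(1,1,0,0)]+1
pass> p2 O@[(0,1,0,1)]: h1:-1[(0,0,0,1)]-1* h3:-1[(0,1,0,0)]-1
pass> p3 X@[(0,0,0,1)]: h3:-1[(0,0,0,0)]+1*
pass> p4 O@[(0,0,0,0)] terminal -1; root [(1,1,0,1)] d5
for O: play +1, pass -1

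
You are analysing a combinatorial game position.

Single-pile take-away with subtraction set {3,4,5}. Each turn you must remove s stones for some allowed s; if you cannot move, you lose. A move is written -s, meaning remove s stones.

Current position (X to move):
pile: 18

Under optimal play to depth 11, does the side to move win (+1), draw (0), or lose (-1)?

value(18, X) = -1

p1 X@[18]: -3[15]-1* -4[14]-1 -5[13]-1
p2 O@[15]: -3[12]-1 -4[11]-1 -5[10]+1*
p3 X@[10]: -3[7]-1* -4[6]-1 -5[5]-1
p4 O@[7]: -3[4]-1 -4[3]-1 -5[2]+1*
p5 X@[2] terminal -1; root [18] d11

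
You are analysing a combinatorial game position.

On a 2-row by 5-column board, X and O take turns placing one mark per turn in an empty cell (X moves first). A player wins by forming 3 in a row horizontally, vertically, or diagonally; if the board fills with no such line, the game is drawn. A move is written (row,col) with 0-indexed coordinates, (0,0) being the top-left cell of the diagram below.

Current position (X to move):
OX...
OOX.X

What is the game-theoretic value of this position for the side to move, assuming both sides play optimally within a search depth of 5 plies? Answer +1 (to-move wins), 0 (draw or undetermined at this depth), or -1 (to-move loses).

ply 1, X at OX.../OOX.X | (0,2)=+1→OXX../OOX.X*; (0,3)=+1→OX.X./OOX.X; (0,4)=+0→OX..X/OOX.X; (1,3)=+1→OX.../OOXXX
ply 2, O at OXX../OOX.X | (0,3)=-1→OXXO./OOX.X*; (0,4)=-1→OXX.O/OOX.X; (1,3)=-1→OXX../OOXOX
ply 3, X at OXXO./OOX.X | (0,4)=+0→OXXOX/OOX.X; (1,3)=+1→OXXO./OOXXX*
ply 4: OXXO./OOXXX is terminal -1 (O); from OX.../OOX.X depth 5

value(OX.../OOX.X, X) = +1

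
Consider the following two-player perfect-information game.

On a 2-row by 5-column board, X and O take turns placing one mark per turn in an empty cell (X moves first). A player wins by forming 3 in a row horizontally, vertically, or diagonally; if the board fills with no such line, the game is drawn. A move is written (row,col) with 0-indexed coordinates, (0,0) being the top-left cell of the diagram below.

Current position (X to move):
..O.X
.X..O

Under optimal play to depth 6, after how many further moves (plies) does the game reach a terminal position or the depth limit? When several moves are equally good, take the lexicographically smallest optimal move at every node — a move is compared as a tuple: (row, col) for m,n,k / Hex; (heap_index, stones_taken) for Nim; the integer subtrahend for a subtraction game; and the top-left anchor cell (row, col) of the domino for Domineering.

PV length from [..O.X/.X..O]: 5 plies

p1 X@[..O.X/.X..O]: (0,0)[X.O.X/.X..O]+0 (0,1)[.XO.X/.X..O]+0 (0,3)[..OXX/.X..O]+0 (1,0)[..O.X/XX..O]-1 (1,2)[..O.X/.XX.O]+1* (1,3)[..O.X/.X.XO]+0
p2 O@[..O.X/.XX.O]: (0,0)[O.O.X/.XX.O]-1* (0,1)[.OO.X/.XX.O]-1 (0,3)[..OOX/.XX.O]-1 (1,0)[..O.X/OXX.O]-1 (1,3)[..O.X/.XXOO]-1
p3 X@[O.O.X/.XX.O]: (0,1)[OXO.X/.XX.O]+1* (0,3)[O.OXX/.XX.O]-1 (1,0)[O.O.X/XXX.O]+1 (1,3)[O.O.X/.XXXO]+1
p4 O@[OXO.X/.XX.O]: (0,3)[OXOOX/.XX.O]-1* (1,0)[OXO.X/OXX.O]-1 (1,3)[OXO.X/.XXOO]-1
p5 X@[OXOOX/.XX.O]: (1,0)[OXOOX/XXX.O]+1* (1,3)[OXOOX/.XXXO]+1
p6 O@[OXOOX/XXX.O] terminal -1; root [..O.X/.X..O] d6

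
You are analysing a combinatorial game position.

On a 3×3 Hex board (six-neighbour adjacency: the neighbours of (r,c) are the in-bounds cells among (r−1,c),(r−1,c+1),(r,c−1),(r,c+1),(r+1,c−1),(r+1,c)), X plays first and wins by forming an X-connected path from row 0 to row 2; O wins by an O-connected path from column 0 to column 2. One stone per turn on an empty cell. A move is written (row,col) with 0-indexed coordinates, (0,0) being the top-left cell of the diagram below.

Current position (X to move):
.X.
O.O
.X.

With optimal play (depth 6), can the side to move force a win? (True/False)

ply 1, X at .X./O.O/.X. | (0,0)=-1→XX./O.O/.X.; (0,2)=-1→.XX/O.O/.X.; (1,1)=+1→.X./OXO/.X.*; (2,0)=-1→.X./O.O/XX.; (2,2)=-1→.X./O.O/.XX
ply 2: .X./OXO/.X. is terminal -1 (O); from .X./O.O/.X. depth 6

X winning at [.X./O.O/.X.]: True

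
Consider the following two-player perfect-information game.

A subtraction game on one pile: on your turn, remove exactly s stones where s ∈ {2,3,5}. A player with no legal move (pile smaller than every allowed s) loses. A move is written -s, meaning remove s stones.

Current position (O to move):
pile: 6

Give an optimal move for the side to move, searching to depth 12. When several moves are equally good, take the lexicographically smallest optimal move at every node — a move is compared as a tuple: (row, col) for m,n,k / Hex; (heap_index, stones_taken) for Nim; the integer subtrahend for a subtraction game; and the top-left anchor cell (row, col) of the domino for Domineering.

O's best at [6]: -5

[6] O move#1: -2:-1/4, -3:-1/3, -5:+1/1*
[1] end (terminal -1, X#2); searched 6 to 12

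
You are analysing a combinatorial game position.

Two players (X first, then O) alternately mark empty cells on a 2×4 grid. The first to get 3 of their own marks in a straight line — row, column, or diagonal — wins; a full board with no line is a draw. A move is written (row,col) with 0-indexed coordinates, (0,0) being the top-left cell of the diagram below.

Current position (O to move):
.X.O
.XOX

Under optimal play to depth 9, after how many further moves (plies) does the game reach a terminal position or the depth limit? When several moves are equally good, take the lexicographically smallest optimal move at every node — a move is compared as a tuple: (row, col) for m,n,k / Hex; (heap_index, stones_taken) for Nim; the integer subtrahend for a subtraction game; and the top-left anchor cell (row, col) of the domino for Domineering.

[.X.O/.XOX] O move#1: (0,0):+0/OX.O/.XOX*, (0,2):+0/.XOO/.XOX, (1,0):+0/.X.O/OXOX
[OX.O/.XOX] X move#2: (0,2):+0/OXXO/.XOX*, (1,0):+0/OX.O/XXOX
[OXXO/.XOX] O move#3: (1,0):+0/OXXO/OXOX*
[OXXO/OXOX] end (terminal +0, X#4); searched .X.O/.XOX to 9

PV length from [.X.O/.XOX]: 3 plies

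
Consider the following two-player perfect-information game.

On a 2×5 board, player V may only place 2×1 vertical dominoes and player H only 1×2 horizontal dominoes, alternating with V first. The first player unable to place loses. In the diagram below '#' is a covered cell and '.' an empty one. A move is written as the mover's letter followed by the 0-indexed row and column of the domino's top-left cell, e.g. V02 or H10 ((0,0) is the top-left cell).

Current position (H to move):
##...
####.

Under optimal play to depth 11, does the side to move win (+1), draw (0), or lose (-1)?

p1 H@[##.../####.]: H02[####./####.]-1 H03[##.##/####.]+1*
p2 V@[##.##/####.] terminal -1; root [##.../####.] d11

value(##.../####., H) = +1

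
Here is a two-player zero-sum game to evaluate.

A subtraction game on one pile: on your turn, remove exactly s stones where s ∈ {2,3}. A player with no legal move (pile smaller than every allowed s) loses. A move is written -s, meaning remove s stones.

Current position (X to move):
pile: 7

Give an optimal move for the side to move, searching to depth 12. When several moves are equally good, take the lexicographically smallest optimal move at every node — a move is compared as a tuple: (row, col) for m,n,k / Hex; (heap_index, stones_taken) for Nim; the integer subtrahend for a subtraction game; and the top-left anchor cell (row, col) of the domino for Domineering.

p1 X@[7]: -2[5]+1* -3[4]-1
p2 O@[5]: -2[3]-1* -3[2]-1
p3 X@[3]: -2[1]+1* -3[0]+1
p4 O@[1] terminal -1; root [7] d12

X's best at [7]: -2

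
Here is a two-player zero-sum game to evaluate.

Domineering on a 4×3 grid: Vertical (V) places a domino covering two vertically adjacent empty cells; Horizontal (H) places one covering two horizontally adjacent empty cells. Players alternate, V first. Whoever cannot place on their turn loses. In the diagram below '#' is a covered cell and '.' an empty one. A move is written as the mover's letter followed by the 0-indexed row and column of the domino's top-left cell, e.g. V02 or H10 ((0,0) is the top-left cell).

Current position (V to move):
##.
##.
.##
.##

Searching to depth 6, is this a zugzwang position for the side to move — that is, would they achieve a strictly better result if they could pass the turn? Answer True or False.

zugzwang(##./##./.##/.##, V) = False

p1 V@[##./##./.##/.##]: V02[###/###/.##/.##]+1* V20[##./##./###/###]+1
p2 H@[###/###/.##/.##] terminal -1; root [##./##./.##/.##] d6
suppose V passes — search the same position with H to move:
pass> p1 H@[##./##./.##/.##] terminal -1; root [##./##./.##/.##] d6
for V: play +1, pass +1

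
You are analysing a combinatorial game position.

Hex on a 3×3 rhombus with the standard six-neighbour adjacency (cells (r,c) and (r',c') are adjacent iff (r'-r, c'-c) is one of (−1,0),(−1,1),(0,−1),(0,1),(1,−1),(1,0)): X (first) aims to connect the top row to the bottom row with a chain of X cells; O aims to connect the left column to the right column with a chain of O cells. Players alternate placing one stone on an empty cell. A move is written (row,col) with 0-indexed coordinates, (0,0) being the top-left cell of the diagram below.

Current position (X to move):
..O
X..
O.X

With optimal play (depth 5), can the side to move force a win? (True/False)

X winning at [..O/X../O.X]: True

[..O/X../O.X] X move#1: (0,0):-1/X.O/X../O.X, (0,1):-1/.XO/X../O.X, (1,1):+1/..O/XX./O.X*, (1,2):-1/..O/X.X/O.X, (2,1):-1/..O/X../OXX
[..O/XX./O.X] O move#2: (0,0):-1/O.O/XX./O.X*, (0,1):-1/.OO/XX./O.X, (1,2):-1/..O/XXO/O.X, (2,1):-1/..O/XX./OOX
[O.O/XX./O.X] X move#3: (0,1):+1/OXO/XX./O.X*, (1,2):-1/O.O/XXX/O.X, (2,1):-1/O.O/XX./OXX
[OXO/XX./O.X] O move#4: (1,2):-1/OXO/XXO/O.X*, (2,1):-1/OXO/XX./OOX
[OXO/XXO/O.X] X move#5: (2,1):+1/OXO/XXO/OXX*
[OXO/XXO/OXX] end (terminal -1, O#6); searched ..O/X../O.X to 5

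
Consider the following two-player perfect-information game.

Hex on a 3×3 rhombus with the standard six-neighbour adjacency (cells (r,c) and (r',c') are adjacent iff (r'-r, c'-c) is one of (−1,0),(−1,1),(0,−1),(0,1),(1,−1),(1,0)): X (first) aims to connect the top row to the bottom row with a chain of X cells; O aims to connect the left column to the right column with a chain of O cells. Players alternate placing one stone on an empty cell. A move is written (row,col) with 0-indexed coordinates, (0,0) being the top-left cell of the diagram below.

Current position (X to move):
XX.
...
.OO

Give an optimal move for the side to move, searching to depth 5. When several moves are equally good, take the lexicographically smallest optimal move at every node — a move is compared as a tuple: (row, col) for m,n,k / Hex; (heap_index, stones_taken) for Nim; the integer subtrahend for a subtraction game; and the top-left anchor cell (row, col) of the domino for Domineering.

X's best at [XX./.../.OO]: (2,0)

ply 1, X at XX./.../.OO | (0,2)=-1→XXX/.../.OO; (1,0)=-1→XX./X../.OO; (1,1)=-1→XX./.X./.OO; (1,2)=-1→XX./..X/.OO; (2,0)=+1→XX./.../XOO*
ply 2, O at XX./.../XOO | (0,2)=-1→XXO/.../XOO*; (1,0)=-1→XX./O../XOO; (1,1)=-1→XX./.O./XOO; (1,2)=-1→XX./..O/XOO
ply 3, X at XXO/.../XOO | (1,0)=+1→XXO/X../XOO*; (1,1)=+1→XXO/.X./XOO; (1,2)=+1→XXO/..X/XOO
ply 4: XXO/X../XOO is terminal -1 (O); from XX./.../.OO depth 5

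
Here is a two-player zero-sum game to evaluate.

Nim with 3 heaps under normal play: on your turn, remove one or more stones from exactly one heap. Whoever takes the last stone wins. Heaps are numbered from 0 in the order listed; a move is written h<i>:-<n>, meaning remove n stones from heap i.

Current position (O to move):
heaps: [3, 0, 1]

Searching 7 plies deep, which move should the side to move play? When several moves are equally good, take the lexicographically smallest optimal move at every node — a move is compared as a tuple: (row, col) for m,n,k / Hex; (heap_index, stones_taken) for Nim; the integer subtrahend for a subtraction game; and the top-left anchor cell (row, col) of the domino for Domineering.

p1 O@[(3,0,1)]: h0:-1[(2,0,1)]-1 h0:-2[(1,0,1)]+1* h0:-3[(0,0,1)]-1 h2:-1[(3,0,0)]-1
p2 X@[(1,0,1)]: h0:-1[(0,0,1)]-1* h2:-1[(1,0,0)]-1
p3 O@[(0,0,1)]: h2:-1[(0,0,0)]+1*
p4 X@[(0,0,0)] terminal -1; root [(3,0,1)] d7

O's best at [(3,0,1)]: h0:-2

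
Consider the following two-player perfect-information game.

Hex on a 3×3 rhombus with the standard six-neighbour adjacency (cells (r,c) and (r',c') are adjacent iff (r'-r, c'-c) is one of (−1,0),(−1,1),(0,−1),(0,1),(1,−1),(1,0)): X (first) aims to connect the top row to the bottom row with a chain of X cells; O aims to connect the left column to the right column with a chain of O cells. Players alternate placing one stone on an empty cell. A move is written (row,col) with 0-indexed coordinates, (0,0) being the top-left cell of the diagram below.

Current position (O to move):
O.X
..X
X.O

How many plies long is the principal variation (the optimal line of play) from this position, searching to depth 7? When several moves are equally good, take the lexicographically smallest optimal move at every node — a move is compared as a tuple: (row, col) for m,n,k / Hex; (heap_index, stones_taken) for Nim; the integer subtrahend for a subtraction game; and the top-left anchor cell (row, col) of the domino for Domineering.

p1 O@[O.X/..X/X.O]: (0,1)[OOX/..X/X.O]-1* (1,0)[O.X/O.X/X.O]-1 (1,1)[O.X/.OX/X.O]-1 (2,1)[O.X/..X/XOO]-1
p2 X@[OOX/..X/X.O]: (1,0)[OOX/X.X/X.O]+1* (1,1)[OOX/.XX/X.O]+1 (2,1)[OOX/..X/XXO]+1
p3 O@[OOX/X.X/X.O]: (1,1)[OOX/XOX/X.O]-1* (2,1)[OOX/X.X/XOO]-1
p4 X@[OOX/XOX/X.O]: (2,1)[OOX/XOX/XXO]+1*
p5 O@[OOX/XOX/XXO] terminal -1; root [O.X/..X/X.O] d7

PV length from [O.X/..X/X.O]: 4 plies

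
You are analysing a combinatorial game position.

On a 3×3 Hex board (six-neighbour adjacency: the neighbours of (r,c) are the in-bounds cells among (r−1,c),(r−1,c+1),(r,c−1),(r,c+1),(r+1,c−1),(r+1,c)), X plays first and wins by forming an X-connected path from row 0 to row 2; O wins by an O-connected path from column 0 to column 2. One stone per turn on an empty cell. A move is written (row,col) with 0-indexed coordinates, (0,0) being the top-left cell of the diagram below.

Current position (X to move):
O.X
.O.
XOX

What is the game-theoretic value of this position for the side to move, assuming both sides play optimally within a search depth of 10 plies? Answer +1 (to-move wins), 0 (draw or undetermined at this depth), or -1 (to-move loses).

ply 1, X at O.X/.O./XOX | (0,1)=+1→OXX/.O./XOX*; (1,0)=+1→O.X/XO./XOX; (1,2)=+1→O.X/.OX/XOX
ply 2, O at OXX/.O./XOX | (1,0)=-1→OXX/OO./XOX*; (1,2)=-1→OXX/.OO/XOX
ply 3, X at OXX/OO./XOX | (1,2)=+1→OXX/OOX/XOX*
ply 4: OXX/OOX/XOX is terminal -1 (O); from O.X/.O./XOX depth 10

value(O.X/.O./XOX, X) = +1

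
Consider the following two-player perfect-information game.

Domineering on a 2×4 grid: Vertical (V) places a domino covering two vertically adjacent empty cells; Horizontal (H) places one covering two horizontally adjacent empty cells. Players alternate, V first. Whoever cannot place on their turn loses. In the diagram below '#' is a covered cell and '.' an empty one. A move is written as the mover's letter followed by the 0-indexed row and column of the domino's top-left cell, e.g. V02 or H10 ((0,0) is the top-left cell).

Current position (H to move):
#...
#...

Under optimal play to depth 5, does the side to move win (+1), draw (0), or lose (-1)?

value(#.../#..., H) = +1

[#.../#...] H move#1: H01:+1/###./#...*, H02:+1/#.##/#..., H11:+1/#.../###., H12:+1/#.../#.##
[###./#...] V move#2: V03:-1/####/#..#*
[####/#..#] H move#3: H11:+1/####/####*
[####/####] end (terminal -1, V#4); searched #.../#... to 5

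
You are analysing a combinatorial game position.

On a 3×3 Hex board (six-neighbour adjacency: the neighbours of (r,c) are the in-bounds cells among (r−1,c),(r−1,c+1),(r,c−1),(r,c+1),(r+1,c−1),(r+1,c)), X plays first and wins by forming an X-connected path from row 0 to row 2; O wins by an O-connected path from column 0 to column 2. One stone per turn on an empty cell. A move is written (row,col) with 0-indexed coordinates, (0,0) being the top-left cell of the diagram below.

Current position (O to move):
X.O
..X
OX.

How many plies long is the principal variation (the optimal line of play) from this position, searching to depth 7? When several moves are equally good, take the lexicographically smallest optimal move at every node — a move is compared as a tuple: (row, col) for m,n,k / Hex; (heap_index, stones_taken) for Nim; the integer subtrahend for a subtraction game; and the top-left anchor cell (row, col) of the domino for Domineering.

ply 1, O at X.O/..X/OX. | (0,1)=+1→XOO/..X/OX.*; (1,0)=+1→X.O/O.X/OX.; (1,1)=+1→X.O/.OX/OX.; (2,2)=-1→X.O/..X/OXO
ply 2, X at XOO/..X/OX. | (1,0)=-1→XOO/X.X/OX.*; (1,1)=-1→XOO/.XX/OX.; (2,2)=-1→XOO/..X/OXX
ply 3, O at XOO/X.X/OX. | (1,1)=+1→XOO/XOX/OX.*; (2,2)=-1→XOO/X.X/OXO
ply 4: XOO/XOX/OX. is terminal -1 (X); from X.O/..X/OX. depth 7

PV length from [X.O/..X/OX.]: 3 plies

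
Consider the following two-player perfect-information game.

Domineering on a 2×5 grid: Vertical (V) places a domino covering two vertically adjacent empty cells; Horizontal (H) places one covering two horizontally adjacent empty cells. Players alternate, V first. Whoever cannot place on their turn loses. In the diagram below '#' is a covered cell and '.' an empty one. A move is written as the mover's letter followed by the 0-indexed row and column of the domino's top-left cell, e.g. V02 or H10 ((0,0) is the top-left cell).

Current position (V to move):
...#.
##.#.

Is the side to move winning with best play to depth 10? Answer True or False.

[...#./##.#.] V move#1: V02:+1/..##./####.*, V04:-1/...##/##.##
[..##./####.] H move#2: H00:-1/####./####.*
[####./####.] V move#3: V04:+1/#####/#####*
[#####/#####] end (terminal -1, H#4); searched ...#./##.#. to 10

V winning at [...#./##.#.]: True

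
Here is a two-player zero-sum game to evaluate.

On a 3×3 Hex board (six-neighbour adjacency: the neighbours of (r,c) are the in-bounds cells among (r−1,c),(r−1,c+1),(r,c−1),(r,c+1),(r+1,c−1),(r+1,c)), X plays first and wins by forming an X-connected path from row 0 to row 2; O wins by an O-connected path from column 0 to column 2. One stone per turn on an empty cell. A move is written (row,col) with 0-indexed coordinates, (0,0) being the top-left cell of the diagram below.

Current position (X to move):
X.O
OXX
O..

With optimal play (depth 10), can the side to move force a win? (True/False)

ply 1, X at X.O/OXX/O.. | (0,1)=+1→XXO/OXX/O..*; (2,1)=-1→X.O/OXX/OX.; (2,2)=-1→X.O/OXX/O.X
ply 2, O at XXO/OXX/O.. | (2,1)=-1→XXO/OXX/OO.*; (2,2)=-1→XXO/OXX/O.O
ply 3, X at XXO/OXX/OO. | (2,2)=+1→XXO/OXX/OOX*
ply 4: XXO/OXX/OOX is terminal -1 (O); from X.O/OXX/O.. depth 10

X winning at [X.O/OXX/O..]: True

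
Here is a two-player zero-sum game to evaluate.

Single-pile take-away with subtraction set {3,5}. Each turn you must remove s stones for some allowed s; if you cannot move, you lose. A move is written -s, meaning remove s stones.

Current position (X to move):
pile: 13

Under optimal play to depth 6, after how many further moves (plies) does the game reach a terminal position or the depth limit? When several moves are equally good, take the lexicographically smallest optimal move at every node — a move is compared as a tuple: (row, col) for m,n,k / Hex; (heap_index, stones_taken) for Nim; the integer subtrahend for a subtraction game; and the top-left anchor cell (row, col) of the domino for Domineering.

PV length from [13]: 3 plies

ply 1, X at 13 | -3=+1→10*; -5=+1→8
ply 2, O at 10 | -3=-1→7*; -5=-1→5
ply 3, X at 7 | -3=-1→4; -5=+1→2*
ply 4: 2 is terminal -1 (O); from 13 depth 6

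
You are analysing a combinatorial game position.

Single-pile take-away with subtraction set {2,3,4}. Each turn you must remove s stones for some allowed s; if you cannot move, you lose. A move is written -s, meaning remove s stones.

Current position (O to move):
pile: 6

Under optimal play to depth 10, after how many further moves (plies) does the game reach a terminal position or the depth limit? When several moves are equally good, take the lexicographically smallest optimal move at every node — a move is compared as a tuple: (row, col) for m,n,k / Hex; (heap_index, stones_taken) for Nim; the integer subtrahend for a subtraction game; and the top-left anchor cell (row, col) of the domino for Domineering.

PV length from [6]: 2 plies

[6] O move#1: -2:-1/4*, -3:-1/3, -4:-1/2
[4] X move#2: -2:-1/2, -3:+1/1*, -4:+1/0
[1] end (terminal -1, O#3); searched 6 to 10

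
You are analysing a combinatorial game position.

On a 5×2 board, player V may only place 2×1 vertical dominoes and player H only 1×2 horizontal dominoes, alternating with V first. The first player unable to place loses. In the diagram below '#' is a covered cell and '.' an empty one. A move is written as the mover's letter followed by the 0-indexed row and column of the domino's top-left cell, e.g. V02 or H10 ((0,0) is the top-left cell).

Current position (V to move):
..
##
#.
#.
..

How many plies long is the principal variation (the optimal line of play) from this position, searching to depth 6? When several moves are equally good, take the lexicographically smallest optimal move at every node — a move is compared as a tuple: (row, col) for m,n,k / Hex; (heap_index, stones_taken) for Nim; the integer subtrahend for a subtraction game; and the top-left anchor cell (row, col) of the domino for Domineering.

ply 1, V at ../##/#./#./.. | V21=-1→../##/##/##/..*; V31=-1→../##/#./##/.#
ply 2, H at ../##/##/##/.. | H00=+1→##/##/##/##/..*; H40=+1→../##/##/##/##
ply 3: ##/##/##/##/.. is terminal -1 (V); from ../##/#./#./.. depth 6

PV length from [../##/#./#./..]: 2 plies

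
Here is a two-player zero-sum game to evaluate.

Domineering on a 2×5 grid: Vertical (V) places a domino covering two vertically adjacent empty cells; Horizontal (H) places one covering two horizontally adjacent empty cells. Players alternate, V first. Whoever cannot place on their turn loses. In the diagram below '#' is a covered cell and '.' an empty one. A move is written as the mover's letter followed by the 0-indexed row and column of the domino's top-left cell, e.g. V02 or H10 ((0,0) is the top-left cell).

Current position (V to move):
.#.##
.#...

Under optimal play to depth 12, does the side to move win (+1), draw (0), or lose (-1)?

p1 V@[.#.##/.#...]: V00[##.##/##...]-1 V02[.####/.##..]+1*
p2 H@[.####/.##..]: H13[.####/.####]-1*
p3 V@[.####/.####]: V00[#####/#####]+1*
p4 H@[#####/#####] terminal -1; root [.#.##/.#...] d12

value(.#.##/.#..., V) = +1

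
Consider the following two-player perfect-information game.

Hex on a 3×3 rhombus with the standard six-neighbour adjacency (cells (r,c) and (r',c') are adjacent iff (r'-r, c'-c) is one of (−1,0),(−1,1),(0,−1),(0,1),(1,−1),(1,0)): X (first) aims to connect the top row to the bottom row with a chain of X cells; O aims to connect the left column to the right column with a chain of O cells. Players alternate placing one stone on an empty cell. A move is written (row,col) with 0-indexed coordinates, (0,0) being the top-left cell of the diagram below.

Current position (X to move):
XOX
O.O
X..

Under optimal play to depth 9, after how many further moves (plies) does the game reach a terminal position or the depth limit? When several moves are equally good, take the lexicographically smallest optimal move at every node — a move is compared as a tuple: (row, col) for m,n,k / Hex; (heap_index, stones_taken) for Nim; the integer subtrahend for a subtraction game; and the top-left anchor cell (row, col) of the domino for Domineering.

PV length from [XOX/O.O/X..]: 1 ply

[XOX/O.O/X..] X move#1: (1,1):+1/XOX/OXO/X..*, (2,1):-1/XOX/O.O/XX., (2,2):-1/XOX/O.O/X.X
[XOX/OXO/X..] end (terminal -1, O#2); searched XOX/O.O/X.. to 9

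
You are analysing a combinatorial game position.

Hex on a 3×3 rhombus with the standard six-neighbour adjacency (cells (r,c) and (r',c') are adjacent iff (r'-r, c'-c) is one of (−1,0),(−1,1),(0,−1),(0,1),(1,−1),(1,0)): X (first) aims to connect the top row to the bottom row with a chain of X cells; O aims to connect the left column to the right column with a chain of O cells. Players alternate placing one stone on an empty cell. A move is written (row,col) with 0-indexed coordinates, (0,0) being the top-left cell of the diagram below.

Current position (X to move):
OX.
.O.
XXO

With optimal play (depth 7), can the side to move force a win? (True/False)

[OX./.O./XXO] X move#1: (0,2):+1/OXX/.O./XXO*, (1,0):+1/OX./XO./XXO, (1,2):+1/OX./.OX/XXO
[OXX/.O./XXO] O move#2: (1,0):-1/OXX/OO./XXO*, (1,2):-1/OXX/.OO/XXO
[OXX/OO./XXO] X move#3: (1,2):+1/OXX/OOX/XXO*
[OXX/OOX/XXO] end (terminal -1, O#4); searched OX./.O./XXO to 7

X winning at [OX./.O./XXO]: True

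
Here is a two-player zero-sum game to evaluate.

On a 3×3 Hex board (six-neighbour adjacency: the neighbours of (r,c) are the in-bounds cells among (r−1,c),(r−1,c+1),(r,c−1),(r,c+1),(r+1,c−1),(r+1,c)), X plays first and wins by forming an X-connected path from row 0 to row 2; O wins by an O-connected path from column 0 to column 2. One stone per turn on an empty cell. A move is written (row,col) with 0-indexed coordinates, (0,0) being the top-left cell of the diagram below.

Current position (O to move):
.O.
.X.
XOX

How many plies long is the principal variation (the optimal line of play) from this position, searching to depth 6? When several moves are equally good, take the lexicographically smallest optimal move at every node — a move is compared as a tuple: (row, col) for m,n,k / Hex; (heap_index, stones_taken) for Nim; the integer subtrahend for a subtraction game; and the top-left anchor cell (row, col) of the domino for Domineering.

PV length from [.O./.X./XOX]: 3 plies

ply 1, O at .O./.X./XOX | (0,0)=-1→OO./.X./XOX; (0,2)=+1→.OO/.X./XOX*; (1,0)=-1→.O./OX./XOX; (1,2)=-1→.O./.XO/XOX
ply 2, X at .OO/.X./XOX | (0,0)=-1→XOO/.X./XOX*; (1,0)=-1→.OO/XX./XOX; (1,2)=-1→.OO/.XX/XOX
ply 3, O at XOO/.X./XOX | (1,0)=+1→XOO/OX./XOX*; (1,2)=-1→XOO/.XO/XOX
ply 4: XOO/OX./XOX is terminal -1 (X); from .O./.X./XOX depth 6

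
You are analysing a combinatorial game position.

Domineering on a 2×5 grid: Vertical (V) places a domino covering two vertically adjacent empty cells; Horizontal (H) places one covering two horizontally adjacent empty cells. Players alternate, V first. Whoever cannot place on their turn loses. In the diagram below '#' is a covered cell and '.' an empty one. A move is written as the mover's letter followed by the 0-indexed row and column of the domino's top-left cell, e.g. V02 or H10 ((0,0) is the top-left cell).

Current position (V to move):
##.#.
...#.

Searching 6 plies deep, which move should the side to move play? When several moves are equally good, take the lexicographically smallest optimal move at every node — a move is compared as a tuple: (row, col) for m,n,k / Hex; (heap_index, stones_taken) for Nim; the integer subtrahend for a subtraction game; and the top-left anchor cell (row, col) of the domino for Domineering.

V's best at [##.#./...#.]: V02

ply 1, V at ##.#./...#. | V02=+1→####./..##.*; V04=-1→##.##/...##
ply 2, H at ####./..##. | H10=-1→####./####.*
ply 3, V at ####./####. | V04=+1→#####/#####*
ply 4: #####/##### is terminal -1 (H); from ##.#./...#. depth 6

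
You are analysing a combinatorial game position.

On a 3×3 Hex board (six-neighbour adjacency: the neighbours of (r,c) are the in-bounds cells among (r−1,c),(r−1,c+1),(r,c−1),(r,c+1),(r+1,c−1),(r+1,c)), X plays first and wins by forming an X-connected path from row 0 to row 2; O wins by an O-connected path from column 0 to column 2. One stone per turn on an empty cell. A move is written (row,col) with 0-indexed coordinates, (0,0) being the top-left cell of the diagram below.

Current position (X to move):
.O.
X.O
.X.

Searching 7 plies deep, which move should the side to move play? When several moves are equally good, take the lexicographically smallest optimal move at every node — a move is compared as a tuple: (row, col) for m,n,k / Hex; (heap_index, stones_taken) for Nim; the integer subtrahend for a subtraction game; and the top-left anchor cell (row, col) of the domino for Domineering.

X's best at [.O./X.O/.X.]: (0,0)

p1 X@[.O./X.O/.X.]: (0,0)[XO./X.O/.X.]+1* (0,2)[.OX/X.O/.X.]-1 (1,1)[.O./XXO/.X.]+1 (2,0)[.O./X.O/XX.]-1 (2,2)[.O./X.O/.XX]-1
p2 O@[XO./X.O/.X.]: (0,2)[XOO/X.O/.X.]-1* (1,1)[XO./XOO/.X.]-1 (2,0)[XO./X.O/OX.]-1 (2,2)[XO./X.O/.XO]-1
p3 X@[XOO/X.O/.X.]: (1,1)[XOO/XXO/.X.]+1* (2,0)[XOO/X.O/XX.]+1 (2,2)[XOO/X.O/.XX]+1
p4 O@[XOO/XXO/.X.] terminal -1; root [.O./X.O/.X.] d7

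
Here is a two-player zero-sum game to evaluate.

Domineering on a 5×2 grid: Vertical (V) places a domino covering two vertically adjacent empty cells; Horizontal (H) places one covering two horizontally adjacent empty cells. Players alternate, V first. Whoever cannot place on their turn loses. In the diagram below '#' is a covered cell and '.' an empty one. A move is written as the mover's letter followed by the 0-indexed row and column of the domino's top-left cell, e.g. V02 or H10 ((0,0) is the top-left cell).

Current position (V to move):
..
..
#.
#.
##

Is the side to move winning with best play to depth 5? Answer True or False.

p1 V@[../../#./#./##]: V00[#./#./#./#./##]+1* V01[.#/.#/#./#./##]+1 V11[../.#/##/#./##]-1 V21[../../##/##/##]-1
p2 H@[#./#./#./#./##] terminal -1; root [../../#./#./##] d5

V winning at [../../#./#./##]: True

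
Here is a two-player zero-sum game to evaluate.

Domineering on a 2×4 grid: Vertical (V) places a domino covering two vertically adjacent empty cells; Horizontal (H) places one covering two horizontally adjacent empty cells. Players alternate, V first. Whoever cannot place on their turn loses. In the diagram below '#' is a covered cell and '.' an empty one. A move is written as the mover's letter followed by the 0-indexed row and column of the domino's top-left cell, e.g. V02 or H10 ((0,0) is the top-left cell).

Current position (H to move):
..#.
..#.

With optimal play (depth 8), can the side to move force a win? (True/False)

H winning at [..#./..#.]: True

ply 1, H at ..#./..#. | H00=+1→###./..#.*; H10=+1→..#./###.
ply 2, V at ###./..#. | V03=-1→####/..##*
ply 3, H at ####/..## | H10=+1→####/####*
ply 4: ####/#### is terminal -1 (V); from ..#./..#. depth 8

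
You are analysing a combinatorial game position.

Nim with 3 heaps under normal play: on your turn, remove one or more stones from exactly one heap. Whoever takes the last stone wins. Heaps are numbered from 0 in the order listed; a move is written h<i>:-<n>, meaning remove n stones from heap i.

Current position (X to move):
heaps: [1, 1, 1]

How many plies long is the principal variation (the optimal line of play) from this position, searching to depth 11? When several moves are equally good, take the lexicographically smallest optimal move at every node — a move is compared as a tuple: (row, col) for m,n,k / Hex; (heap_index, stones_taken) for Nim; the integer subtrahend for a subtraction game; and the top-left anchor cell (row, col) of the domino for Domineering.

PV length from [(1,1,1)]: 3 plies

ply 1, X at (1,1,1) | h0:-1=+1→(0,1,1)*; h1:-1=+1→(1,0,1); h2:-1=+1→(1,1,0)
ply 2, O at (0,1,1) | h1:-1=-1→(0,0,1)*; h2:-1=-1→(0,1,0)
ply 3, X at (0,0,1) | h2:-1=+1→(0,0,0)*
ply 4: (0,0,0) is terminal -1 (O); from (1,1,1) depth 11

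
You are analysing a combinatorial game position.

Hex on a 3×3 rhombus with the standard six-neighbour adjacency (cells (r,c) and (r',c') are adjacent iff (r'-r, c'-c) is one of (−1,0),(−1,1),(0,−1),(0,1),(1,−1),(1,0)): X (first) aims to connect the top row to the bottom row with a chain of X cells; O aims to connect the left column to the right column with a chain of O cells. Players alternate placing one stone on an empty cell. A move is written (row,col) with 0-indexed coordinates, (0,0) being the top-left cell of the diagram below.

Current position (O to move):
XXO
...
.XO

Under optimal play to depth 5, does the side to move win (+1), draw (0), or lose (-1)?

p1 O@[XXO/.../.XO]: (1,0)[XXO/O../.XO]-1 (1,1)[XXO/.O./.XO]+1* (1,2)[XXO/..O/.XO]-1 (2,0)[XXO/.../OXO]-1
p2 X@[XXO/.O./.XO]: (1,0)[XXO/XO./.XO]-1* (1,2)[XXO/.OX/.XO]-1 (2,0)[XXO/.O./XXO]-1
p3 O@[XXO/XO./.XO]: (1,2)[XXO/XOO/.XO]-1 (2,0)[XXO/XO./OXO]+1*
p4 X@[XXO/XO./OXO] terminal -1; root [XXO/.../.XO] d5

value(XXO/.../.XO, O) = +1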